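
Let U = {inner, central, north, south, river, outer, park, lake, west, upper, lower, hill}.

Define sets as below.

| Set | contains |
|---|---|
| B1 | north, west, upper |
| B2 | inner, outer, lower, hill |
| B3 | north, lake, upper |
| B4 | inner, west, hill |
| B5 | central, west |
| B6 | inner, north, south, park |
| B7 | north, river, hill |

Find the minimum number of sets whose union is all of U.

B2 and B3 and B5 and B6 and B7 together: B2 ∪ B3 ∪ B5 ∪ B6 ∪ B7 = {inner, central, north, south, river, outer, park, lake, west, upper, lower, hill} — every item is covered.
No 4 of the 7 sets cover everything (all 35 combinations miss at least one item), so 5 is optimal.

5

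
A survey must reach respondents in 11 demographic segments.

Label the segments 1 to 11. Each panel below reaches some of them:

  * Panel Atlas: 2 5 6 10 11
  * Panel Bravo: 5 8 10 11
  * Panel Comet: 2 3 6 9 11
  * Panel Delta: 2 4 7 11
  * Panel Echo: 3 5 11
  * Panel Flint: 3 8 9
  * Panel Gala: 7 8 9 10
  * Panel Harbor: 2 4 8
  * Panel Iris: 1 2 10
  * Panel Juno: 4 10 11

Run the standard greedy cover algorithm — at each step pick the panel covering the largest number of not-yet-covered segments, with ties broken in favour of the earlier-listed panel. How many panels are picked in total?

Greedy: pick Atlas (covers 5 new) → pick Flint (covers 3 new) → pick Delta (covers 2 new) → pick Iris (covers 1 new). Total picks: 4.

4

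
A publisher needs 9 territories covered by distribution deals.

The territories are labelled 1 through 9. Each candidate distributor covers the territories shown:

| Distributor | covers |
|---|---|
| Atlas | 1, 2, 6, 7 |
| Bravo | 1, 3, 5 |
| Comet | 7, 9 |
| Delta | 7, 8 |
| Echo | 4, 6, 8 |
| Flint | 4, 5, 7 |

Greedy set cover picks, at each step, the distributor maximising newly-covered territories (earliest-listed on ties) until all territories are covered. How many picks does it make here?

Greedy: pick Atlas (covers 4 new) → pick Bravo (covers 2 new) → pick Echo (covers 2 new) → pick Comet (covers 1 new). Total picks: 4.

4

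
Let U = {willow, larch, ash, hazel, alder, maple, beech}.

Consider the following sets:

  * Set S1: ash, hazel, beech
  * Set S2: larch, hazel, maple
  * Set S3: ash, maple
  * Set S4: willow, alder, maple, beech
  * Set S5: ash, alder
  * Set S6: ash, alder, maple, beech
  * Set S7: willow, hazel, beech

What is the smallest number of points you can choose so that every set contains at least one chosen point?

Take H = {hazel, alder, maple}. Each listed set contains at least one of these, so H is a hitting set of size 3.
No choice of 2 points meets every set, so 3 is the minimum.

3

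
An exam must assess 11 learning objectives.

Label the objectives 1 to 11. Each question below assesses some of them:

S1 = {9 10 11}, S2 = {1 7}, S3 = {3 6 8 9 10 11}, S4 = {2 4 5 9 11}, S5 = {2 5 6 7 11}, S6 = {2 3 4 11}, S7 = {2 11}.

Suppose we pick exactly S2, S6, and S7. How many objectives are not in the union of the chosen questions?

5

Union of S2, S6, S7 = {1, 2, 3, 4, 7, 11}.
Not covered: 5, 6, 8, 9, 10 — 5 objectives.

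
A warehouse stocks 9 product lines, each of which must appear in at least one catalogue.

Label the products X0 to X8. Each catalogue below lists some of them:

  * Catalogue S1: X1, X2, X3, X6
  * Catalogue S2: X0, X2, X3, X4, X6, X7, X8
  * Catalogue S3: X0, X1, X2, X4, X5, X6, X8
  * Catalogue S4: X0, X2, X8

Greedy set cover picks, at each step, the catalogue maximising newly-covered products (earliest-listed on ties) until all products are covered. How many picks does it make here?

2

Greedy: pick S2 (covers 7 new) → pick S3 (covers 2 new). Total picks: 2.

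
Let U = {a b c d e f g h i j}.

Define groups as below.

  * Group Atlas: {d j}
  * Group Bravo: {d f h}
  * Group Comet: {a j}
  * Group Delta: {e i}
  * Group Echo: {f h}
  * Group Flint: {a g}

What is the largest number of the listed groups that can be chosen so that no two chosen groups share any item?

Atlas, Delta, Echo, Flint are pairwise disjoint (Atlas={d,j}; Delta={e,i}; Echo={f,h}; Flint={a,g}).
Every remaining group overlaps one of these, and no 5 of the listed groups are pairwise disjoint, so 4 is the maximum.

4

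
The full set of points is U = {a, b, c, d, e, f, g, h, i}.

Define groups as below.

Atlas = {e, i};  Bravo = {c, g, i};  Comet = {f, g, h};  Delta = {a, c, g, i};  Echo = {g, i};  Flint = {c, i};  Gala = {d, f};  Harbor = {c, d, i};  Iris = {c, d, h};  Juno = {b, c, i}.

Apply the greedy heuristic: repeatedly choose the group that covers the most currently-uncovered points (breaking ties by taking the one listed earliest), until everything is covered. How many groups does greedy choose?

5

Greedy: pick Delta (covers 4 new) → pick Comet (covers 2 new) → pick Atlas (covers 1 new) → pick Gala (covers 1 new) → pick Juno (covers 1 new). Total picks: 5.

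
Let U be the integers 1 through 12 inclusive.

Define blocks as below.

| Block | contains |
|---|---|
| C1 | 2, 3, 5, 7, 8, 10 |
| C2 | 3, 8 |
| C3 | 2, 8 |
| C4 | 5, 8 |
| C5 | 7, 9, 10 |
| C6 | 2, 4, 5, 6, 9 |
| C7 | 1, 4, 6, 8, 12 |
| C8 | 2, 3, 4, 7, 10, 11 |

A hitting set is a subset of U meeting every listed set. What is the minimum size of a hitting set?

3

The 3 items {5, 8, 10} hit every block.
No choice of 2 items meets every block, so 3 is the minimum.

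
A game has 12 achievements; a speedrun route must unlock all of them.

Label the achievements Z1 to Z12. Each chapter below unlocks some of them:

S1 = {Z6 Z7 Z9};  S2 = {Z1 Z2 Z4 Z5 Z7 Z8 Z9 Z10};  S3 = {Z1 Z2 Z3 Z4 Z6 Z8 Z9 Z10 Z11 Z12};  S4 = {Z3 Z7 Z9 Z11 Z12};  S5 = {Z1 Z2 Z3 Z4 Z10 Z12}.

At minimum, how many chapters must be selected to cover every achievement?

2

Take {S2, S3}. Their union is {Z1, Z2, Z3, Z4, Z5, Z6, Z7, Z8, Z9, Z10, Z11, Z12}, which is all 12 achievements.
No single chapter has all 12 achievements (the largest, S3, has 10), so 2 is optimal.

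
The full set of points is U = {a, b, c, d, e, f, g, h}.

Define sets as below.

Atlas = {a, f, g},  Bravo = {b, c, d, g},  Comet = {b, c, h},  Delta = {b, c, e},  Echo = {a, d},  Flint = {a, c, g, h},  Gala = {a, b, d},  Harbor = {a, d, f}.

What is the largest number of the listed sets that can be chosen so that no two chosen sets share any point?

Atlas, Delta are pairwise disjoint (Atlas={a,f,g}; Delta={b,c,e}).
Every remaining set overlaps one of these, and no 3 of the listed sets are pairwise disjoint, so 2 is the maximum.

2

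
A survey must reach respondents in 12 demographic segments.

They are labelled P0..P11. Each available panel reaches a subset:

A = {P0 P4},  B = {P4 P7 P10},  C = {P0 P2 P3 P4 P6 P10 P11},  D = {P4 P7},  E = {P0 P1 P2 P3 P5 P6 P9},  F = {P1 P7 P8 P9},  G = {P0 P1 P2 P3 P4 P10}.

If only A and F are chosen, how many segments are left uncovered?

6

Union of A, F = {P0, P1, P4, P7, P8, P9}.
Not covered: P2, P3, P5, P6, P10, P11 — 6 segments.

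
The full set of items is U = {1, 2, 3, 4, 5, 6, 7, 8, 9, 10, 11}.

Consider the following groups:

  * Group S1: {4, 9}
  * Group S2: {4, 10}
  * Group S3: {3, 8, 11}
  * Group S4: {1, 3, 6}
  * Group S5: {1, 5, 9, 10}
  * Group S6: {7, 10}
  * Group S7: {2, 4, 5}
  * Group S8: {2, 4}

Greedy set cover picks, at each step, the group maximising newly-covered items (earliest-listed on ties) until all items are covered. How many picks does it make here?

5

Greedy: pick S5 (covers 4 new) → pick S3 (covers 3 new) → pick S7 (covers 2 new) → pick S4 (covers 1 new) → pick S6 (covers 1 new). Total picks: 5.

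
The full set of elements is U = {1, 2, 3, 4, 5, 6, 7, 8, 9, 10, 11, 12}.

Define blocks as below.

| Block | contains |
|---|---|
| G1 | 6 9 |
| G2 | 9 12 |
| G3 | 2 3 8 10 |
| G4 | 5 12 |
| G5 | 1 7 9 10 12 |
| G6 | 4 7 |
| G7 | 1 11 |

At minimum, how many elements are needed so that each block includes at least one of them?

The 5 elements {6, 7, 8, 11, 12} hit every block.
The blocks G1, G3, G4, G6, G7 are pairwise disjoint, so any hitting set needs a separate element for each — at least 5. Hence 5 is optimal.

5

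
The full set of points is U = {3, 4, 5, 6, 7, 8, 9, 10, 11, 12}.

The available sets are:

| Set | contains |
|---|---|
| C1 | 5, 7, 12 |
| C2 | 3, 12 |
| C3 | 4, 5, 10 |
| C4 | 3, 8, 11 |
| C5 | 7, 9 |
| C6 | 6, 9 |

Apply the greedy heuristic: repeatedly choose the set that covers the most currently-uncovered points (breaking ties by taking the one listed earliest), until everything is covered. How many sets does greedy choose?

4

Greedy: pick C1 (covers 3 new) → pick C4 (covers 3 new) → pick C3 (covers 2 new) → pick C6 (covers 2 new). Total picks: 4.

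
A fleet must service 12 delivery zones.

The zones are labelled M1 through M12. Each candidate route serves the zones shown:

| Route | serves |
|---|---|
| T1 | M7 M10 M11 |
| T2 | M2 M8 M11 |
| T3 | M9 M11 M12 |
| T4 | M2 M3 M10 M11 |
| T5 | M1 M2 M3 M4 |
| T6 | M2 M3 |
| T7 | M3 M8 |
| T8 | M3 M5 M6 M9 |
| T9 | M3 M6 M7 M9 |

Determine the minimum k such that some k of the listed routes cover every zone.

Take {T1, T2, T3, T5, T8}. Their union is {M1, M2, M3, M4, M5, M6, M7, M8, M9, M10, M11, M12}, which is all 12 zones.
No 4 of the 9 routes cover everything (all 126 combinations miss at least one zone), so 5 is optimal.

5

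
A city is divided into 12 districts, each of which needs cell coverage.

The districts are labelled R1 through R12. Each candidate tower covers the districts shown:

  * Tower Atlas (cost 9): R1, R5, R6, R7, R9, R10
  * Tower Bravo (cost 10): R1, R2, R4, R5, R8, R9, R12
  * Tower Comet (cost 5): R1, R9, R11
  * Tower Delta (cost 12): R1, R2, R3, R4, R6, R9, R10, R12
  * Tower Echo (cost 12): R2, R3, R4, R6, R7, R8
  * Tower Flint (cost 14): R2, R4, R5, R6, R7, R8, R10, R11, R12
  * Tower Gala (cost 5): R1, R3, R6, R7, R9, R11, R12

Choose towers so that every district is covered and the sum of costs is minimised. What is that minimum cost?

19

Flint, Gala together cover every district (Flint ∪ Gala = {R1, R2, R3, R4, R5, R6, R7, R8, R9, R10, R11, R12}); total cost 14 + 5 = 19.
The greedy pick Gala, Bravo, Atlas costs 24; no covering selection beats 19.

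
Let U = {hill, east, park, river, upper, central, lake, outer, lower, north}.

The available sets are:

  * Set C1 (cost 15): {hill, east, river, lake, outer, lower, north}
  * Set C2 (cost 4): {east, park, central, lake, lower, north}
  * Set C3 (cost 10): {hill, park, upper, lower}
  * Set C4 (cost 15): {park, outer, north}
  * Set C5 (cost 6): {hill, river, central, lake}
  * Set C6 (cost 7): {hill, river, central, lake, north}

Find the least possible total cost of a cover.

29

C1, C2, C3 together cover every item (C1 ∪ C2 ∪ C3 = {hill, east, park, river, upper, central, lake, outer, lower, north}); total cost 15 + 4 + 10 = 29.
The greedy pick C2, C5, C3, C1 costs 35; no covering selection beats 29.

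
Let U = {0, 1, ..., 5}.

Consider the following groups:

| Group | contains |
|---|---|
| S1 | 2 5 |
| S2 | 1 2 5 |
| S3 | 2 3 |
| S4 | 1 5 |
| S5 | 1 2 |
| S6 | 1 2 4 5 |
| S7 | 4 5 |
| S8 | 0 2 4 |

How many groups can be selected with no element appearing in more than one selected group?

S3, S4 are pairwise disjoint (S3={2,3}; S4={1,5}).
Every remaining group overlaps one of these, and no 3 of the listed groups are pairwise disjoint, so 2 is the maximum.

2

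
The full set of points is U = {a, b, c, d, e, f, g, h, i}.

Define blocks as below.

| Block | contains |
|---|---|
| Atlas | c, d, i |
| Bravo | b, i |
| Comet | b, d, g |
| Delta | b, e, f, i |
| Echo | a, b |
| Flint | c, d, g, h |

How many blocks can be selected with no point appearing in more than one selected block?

Delta, Flint are pairwise disjoint (Delta={b,e,f,i}; Flint={c,d,g,h}).
Every remaining block overlaps one of these, and no 3 of the listed blocks are pairwise disjoint, so 2 is the maximum.

2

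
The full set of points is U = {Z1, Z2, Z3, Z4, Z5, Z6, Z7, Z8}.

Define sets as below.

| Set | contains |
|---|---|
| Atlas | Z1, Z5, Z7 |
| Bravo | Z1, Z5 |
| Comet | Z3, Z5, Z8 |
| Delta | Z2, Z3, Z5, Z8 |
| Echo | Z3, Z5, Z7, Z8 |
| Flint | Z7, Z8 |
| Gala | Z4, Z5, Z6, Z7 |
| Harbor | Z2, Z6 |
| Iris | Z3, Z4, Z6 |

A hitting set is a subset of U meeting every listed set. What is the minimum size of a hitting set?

Take H = {Z5, Z6, Z7}. Each listed set contains at least one of these, so H is a hitting set of size 3.
The sets Bravo, Flint, Iris are pairwise disjoint, so any hitting set needs a separate point for each — at least 3. Hence 3 is optimal.

3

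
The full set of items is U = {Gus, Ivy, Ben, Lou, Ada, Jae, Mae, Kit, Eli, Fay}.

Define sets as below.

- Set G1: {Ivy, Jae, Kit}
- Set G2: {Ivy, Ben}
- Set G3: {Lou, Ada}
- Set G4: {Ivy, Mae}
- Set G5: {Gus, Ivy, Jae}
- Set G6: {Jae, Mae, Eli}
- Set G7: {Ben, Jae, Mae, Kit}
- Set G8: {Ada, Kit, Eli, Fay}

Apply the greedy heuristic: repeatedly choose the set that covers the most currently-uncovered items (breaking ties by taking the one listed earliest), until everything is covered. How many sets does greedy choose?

4

Greedy: pick G7 (covers 4 new) → pick G8 (covers 3 new) → pick G5 (covers 2 new) → pick G3 (covers 1 new). Total picks: 4.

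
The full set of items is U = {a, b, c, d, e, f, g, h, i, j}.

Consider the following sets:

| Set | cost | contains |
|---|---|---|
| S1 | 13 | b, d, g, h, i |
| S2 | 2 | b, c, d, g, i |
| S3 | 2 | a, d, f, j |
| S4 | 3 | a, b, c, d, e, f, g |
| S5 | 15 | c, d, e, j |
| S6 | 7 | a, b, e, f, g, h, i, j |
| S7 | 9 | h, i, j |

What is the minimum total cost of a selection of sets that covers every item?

9

S2, S6 together cover every item (S2 ∪ S6 = {a, b, c, d, e, f, g, h, i, j}); total cost 2 + 7 = 9.
The greedy pick S2, S3, S4, S6 costs 14; no covering selection beats 9.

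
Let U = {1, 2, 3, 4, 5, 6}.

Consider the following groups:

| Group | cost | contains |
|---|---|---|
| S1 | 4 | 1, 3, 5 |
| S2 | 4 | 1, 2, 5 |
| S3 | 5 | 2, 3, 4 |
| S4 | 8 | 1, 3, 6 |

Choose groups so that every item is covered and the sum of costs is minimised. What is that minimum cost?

S2, S3, S4 together cover every item (S2 ∪ S3 ∪ S4 = {1, 2, 3, 4, 5, 6}); total cost 4 + 5 + 8 = 17.
No covering selection has total cost below 17.

17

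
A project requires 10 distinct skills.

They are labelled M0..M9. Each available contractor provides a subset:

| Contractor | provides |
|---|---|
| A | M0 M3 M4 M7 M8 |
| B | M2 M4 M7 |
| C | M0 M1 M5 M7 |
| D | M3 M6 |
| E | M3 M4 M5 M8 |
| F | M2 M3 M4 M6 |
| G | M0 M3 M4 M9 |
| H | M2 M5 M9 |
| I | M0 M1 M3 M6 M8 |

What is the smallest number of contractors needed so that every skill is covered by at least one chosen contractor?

3

A and H and I together: A ∪ H ∪ I = {M0, M1, M2, M3, M4, M5, M6, M7, M8, M9} — every skill is covered.
No 2 of the 9 contractors cover everything (all 36 combinations miss at least one skill), so 3 is optimal.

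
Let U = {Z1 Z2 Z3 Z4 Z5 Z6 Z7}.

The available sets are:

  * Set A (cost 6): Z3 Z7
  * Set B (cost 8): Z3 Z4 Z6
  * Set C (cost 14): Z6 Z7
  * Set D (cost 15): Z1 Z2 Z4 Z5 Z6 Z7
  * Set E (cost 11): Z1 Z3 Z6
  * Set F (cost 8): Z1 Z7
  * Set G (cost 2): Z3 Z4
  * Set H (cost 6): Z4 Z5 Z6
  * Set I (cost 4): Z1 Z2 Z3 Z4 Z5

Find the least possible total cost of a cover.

16

A, H, I together cover every element (A ∪ H ∪ I = {Z1, Z2, Z3, Z4, Z5, Z6, Z7}); total cost 6 + 6 + 4 = 16.
No covering selection has total cost below 16.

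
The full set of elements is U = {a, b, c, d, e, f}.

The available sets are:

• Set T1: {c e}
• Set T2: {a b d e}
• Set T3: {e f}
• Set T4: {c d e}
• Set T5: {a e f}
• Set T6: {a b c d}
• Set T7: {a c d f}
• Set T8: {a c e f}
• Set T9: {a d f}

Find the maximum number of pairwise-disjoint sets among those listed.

2

T3, T6 are pairwise disjoint (T3={e,f}; T6={a,b,c,d}).
Every remaining set overlaps one of these, and no 3 of the listed sets are pairwise disjoint, so 2 is the maximum.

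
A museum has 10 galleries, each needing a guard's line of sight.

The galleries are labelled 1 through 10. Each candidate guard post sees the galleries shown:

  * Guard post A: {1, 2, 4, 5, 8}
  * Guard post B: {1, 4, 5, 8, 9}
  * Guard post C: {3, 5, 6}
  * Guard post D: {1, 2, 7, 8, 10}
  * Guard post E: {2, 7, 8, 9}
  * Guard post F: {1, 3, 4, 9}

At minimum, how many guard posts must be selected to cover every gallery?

Take {C, D, F}. Their union is {1, 2, 3, 4, 5, 6, 7, 8, 9, 10}, which is all 10 galleries.
Only C contains 6, so C is forced; the remaining 7 galleries need at least 2 more guard posts (each remaining guard post adds at most 5) — so at least 3 guard posts are needed, and 3 is optimal.

3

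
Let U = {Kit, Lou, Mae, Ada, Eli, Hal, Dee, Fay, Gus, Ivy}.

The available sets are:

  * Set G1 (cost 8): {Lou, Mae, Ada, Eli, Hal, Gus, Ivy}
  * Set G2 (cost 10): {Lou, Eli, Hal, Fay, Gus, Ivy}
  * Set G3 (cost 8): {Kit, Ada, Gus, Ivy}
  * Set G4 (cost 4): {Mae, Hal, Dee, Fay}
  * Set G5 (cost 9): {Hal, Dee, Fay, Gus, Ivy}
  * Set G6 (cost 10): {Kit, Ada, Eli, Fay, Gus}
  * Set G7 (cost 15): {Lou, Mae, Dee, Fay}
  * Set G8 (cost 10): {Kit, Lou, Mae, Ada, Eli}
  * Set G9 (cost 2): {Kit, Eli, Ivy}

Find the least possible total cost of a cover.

G1, G4, G9 together cover every point (G1 ∪ G4 ∪ G9 = {Kit, Lou, Mae, Ada, Eli, Hal, Dee, Fay, Gus, Ivy}); total cost 8 + 4 + 2 = 14.
No covering selection has total cost below 14.

14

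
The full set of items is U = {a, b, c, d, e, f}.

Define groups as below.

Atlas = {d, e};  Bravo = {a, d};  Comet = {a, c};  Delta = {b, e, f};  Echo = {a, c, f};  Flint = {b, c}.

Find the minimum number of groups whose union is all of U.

3

Bravo, Comet, and Delta cover everything between them: the union {a, b, c, d, e, f} is all of U.
No 2 of the 6 groups cover everything (all 15 combinations miss at least one item), so 3 is optimal.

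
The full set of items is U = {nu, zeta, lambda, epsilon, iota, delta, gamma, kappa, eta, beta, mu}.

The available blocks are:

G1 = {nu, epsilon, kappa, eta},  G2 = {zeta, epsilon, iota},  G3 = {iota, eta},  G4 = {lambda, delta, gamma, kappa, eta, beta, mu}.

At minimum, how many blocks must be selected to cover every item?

Take {G1, G2, G4}. Their union is {nu, zeta, lambda, epsilon, iota, delta, gamma, kappa, eta, beta, mu}, which is all 11 items.
Only G1 contains nu, so G1 is forced; the remaining 7 items need at least 2 more blocks (each remaining block adds at most 5) — so at least 3 blocks are needed, and 3 is optimal.

3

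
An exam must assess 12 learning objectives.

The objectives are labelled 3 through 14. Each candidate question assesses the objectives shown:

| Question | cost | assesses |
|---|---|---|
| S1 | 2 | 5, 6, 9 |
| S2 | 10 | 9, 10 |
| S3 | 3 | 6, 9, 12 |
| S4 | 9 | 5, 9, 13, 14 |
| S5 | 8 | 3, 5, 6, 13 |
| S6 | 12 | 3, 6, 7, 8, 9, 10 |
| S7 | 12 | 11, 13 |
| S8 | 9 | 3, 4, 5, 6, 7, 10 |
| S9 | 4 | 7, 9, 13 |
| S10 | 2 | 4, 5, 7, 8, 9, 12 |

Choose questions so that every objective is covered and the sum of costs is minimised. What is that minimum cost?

S4, S7, S8, S10 together cover every objective (S4 ∪ S7 ∪ S8 ∪ S10 = {3, 4, 5, 6, 7, 8, 9, 10, 11, 12, 13, 14}); total cost 9 + 12 + 9 + 2 = 32.
The greedy pick S10, S1, S5, S4, S8, S7 costs 42; no covering selection beats 32.

32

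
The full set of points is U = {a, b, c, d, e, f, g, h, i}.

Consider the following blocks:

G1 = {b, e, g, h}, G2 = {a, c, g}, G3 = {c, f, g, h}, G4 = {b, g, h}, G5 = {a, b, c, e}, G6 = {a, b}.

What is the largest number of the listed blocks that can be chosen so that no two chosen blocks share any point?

2

G3, G6 are pairwise disjoint (G3={c,f,g,h}; G6={a,b}).
Every remaining block overlaps one of these, and no 3 of the listed blocks are pairwise disjoint, so 2 is the maximum.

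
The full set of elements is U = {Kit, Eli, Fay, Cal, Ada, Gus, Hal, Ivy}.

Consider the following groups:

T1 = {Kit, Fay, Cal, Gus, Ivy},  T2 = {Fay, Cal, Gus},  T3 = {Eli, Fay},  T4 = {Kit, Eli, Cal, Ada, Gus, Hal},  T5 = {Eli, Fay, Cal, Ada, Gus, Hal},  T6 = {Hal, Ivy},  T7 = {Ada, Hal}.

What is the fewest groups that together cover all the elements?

T1 and T4 together: T1 ∪ T4 = {Kit, Eli, Fay, Cal, Ada, Gus, Hal, Ivy} — every element is covered.
No single group has all 8 elements (the largest, T4, has 6), so 2 is optimal.

2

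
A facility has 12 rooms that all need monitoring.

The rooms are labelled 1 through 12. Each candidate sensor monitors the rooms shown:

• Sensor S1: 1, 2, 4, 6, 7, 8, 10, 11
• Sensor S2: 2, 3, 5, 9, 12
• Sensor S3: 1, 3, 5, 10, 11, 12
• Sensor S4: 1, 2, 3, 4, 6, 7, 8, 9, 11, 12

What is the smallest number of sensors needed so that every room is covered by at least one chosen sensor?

S3 and S4 together: S3 ∪ S4 = {1, 2, 3, 4, 5, 6, 7, 8, 9, 10, 11, 12} — every room is covered.
No single sensor has all 12 rooms (the largest, S4, has 10), so 2 is optimal.

2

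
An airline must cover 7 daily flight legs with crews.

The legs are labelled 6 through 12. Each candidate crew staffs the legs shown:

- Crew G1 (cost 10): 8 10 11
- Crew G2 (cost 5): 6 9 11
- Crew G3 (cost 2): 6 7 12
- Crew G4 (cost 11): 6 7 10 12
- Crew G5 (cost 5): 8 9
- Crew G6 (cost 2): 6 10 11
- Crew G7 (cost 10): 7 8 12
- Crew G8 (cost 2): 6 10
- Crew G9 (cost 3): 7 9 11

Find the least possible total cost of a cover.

G3, G5, G6 together cover every leg (G3 ∪ G5 ∪ G6 = {6, 7, 8, 9, 10, 11, 12}); total cost 2 + 5 + 2 = 9.
No covering selection has total cost below 9.

9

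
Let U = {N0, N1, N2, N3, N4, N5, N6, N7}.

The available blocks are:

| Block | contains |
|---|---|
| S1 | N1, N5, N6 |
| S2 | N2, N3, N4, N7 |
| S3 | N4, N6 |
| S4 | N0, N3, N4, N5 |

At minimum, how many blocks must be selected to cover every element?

3

S1 and S2 and S4 together: S1 ∪ S2 ∪ S4 = {N0, N1, N2, N3, N4, N5, N6, N7} — every element is covered.
Only S4 contains N0, so S4 is forced; the remaining 4 elements need at least 2 more blocks (each remaining block adds at most 2) — so at least 3 blocks are needed, and 3 is optimal.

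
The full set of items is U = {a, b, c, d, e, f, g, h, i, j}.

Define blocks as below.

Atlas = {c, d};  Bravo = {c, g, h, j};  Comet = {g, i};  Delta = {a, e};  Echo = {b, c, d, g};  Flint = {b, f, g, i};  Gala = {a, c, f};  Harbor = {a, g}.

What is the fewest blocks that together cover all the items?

4

Bravo and Delta and Echo and Flint together: Bravo ∪ Delta ∪ Echo ∪ Flint = {a, b, c, d, e, f, g, h, i, j} — every item is covered.
No 3 of the 8 blocks cover everything (all 56 combinations miss at least one item), so 4 is optimal.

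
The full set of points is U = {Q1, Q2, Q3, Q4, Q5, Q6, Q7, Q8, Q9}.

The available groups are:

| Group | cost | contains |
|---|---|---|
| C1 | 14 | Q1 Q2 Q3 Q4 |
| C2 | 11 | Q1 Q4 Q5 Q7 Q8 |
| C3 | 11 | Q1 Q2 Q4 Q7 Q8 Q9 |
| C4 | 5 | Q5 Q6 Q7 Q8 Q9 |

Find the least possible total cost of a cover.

19

C1, C4 together cover every point (C1 ∪ C4 = {Q1, Q2, Q3, Q4, Q5, Q6, Q7, Q8, Q9}); total cost 14 + 5 = 19.
No covering selection has total cost below 19.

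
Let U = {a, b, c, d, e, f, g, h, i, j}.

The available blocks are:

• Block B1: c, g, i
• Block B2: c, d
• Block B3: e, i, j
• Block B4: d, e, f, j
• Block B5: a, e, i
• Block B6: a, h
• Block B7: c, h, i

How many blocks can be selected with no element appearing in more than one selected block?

3

B1, B4, B6 are pairwise disjoint (B1={c,g,i}; B4={d,e,f,j}; B6={a,h}).
Every remaining block overlaps one of these, and no 4 of the listed blocks are pairwise disjoint, so 3 is the maximum.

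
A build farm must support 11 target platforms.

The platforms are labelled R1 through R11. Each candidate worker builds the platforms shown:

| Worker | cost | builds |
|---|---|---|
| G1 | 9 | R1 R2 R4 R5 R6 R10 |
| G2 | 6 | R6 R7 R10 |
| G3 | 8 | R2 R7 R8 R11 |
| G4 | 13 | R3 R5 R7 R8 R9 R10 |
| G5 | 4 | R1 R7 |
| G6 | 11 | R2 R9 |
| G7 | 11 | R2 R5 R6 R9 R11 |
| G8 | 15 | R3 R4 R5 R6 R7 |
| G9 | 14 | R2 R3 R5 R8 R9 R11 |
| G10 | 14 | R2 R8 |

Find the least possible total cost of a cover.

G1, G5, G9 together cover every platform (G1 ∪ G5 ∪ G9 = {R1, R2, R3, R4, R5, R6, R7, R8, R9, R10, R11}); total cost 9 + 4 + 14 = 27.
The greedy pick G1, G3, G4 costs 30; no covering selection beats 27.

27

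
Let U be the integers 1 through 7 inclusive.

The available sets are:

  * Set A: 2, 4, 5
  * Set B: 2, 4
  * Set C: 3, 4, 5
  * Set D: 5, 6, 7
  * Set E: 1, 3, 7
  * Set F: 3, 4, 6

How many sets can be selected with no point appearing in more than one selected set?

B, E are pairwise disjoint (B={2,4}; E={1,3,7}).
Every remaining set overlaps one of these, and no 3 of the listed sets are pairwise disjoint, so 2 is the maximum.

2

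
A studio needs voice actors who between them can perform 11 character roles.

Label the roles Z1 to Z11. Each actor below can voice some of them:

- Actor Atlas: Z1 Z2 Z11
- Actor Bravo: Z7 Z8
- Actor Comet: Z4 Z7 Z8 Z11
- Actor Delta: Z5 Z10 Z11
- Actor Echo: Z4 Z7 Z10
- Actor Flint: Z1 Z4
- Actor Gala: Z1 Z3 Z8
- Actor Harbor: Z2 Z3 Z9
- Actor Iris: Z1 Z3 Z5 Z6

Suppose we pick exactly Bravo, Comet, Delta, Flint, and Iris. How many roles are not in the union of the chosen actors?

Union of Bravo, Comet, Delta, Flint, Iris = {Z1, Z3, Z4, Z5, Z6, Z7, Z8, Z10, Z11}.
Not covered: Z2, Z9 — 2 roles.

2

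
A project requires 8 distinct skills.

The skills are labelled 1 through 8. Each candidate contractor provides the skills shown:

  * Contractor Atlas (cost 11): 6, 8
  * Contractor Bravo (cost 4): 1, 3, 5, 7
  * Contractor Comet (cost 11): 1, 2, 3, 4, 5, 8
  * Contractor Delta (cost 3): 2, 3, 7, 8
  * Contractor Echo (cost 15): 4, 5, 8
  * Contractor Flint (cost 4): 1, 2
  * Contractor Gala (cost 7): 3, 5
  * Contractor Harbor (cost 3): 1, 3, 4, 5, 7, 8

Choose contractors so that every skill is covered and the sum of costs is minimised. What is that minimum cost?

Atlas, Delta, Harbor together cover every skill (Atlas ∪ Delta ∪ Harbor = {1, 2, 3, 4, 5, 6, 7, 8}); total cost 11 + 3 + 3 = 17.
No covering selection has total cost below 17.

17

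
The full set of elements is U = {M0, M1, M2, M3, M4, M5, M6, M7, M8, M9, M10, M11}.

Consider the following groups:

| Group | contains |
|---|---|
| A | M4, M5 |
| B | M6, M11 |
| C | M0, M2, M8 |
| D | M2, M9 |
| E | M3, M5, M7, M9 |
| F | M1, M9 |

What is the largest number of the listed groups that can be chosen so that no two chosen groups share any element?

4

A, B, C, F are pairwise disjoint (A={M4,M5}; B={M6,M11}; C={M0,M2,M8}; F={M1,M9}).
Every remaining group overlaps one of these, and no 5 of the listed groups are pairwise disjoint, so 4 is the maximum.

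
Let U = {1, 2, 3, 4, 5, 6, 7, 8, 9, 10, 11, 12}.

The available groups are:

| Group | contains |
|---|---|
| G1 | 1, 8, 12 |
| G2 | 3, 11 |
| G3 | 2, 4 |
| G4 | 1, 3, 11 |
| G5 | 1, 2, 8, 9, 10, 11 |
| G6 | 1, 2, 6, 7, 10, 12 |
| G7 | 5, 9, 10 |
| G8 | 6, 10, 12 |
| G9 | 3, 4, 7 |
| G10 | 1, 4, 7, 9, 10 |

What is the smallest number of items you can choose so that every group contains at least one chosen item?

4

The 4 items {3, 4, 10, 12} hit every group.
The groups G1, G2, G3, G7 are pairwise disjoint, so any hitting set needs a separate item for each — at least 4. Hence 4 is optimal.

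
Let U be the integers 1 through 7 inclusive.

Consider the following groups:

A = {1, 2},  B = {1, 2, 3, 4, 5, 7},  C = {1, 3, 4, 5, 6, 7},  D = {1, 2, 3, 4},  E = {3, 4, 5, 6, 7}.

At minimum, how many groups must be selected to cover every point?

2

A and C cover everything between them: the union {1, 2, 3, 4, 5, 6, 7} is all of U.
No single group has all 7 points (the largest, B, has 6), so 2 is optimal.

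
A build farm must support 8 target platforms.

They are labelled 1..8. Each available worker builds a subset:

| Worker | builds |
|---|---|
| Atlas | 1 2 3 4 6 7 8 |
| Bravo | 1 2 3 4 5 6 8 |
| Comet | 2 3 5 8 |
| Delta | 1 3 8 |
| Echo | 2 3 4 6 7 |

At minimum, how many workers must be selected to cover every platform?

2

Take {Bravo, Echo}. Their union is {1, 2, 3, 4, 5, 6, 7, 8}, which is all 8 platforms.
No single worker has all 8 platforms (the largest, Atlas, has 7), so 2 is optimal.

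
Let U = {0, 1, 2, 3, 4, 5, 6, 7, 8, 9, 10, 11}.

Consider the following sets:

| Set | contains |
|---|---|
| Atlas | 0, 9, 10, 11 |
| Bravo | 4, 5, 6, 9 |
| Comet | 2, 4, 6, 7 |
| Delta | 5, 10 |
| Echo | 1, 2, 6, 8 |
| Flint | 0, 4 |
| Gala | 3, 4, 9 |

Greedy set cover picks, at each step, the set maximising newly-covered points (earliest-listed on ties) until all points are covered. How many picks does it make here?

5

Greedy: pick Atlas (covers 4 new) → pick Comet (covers 4 new) → pick Echo (covers 2 new) → pick Bravo (covers 1 new) → pick Gala (covers 1 new). Total picks: 5.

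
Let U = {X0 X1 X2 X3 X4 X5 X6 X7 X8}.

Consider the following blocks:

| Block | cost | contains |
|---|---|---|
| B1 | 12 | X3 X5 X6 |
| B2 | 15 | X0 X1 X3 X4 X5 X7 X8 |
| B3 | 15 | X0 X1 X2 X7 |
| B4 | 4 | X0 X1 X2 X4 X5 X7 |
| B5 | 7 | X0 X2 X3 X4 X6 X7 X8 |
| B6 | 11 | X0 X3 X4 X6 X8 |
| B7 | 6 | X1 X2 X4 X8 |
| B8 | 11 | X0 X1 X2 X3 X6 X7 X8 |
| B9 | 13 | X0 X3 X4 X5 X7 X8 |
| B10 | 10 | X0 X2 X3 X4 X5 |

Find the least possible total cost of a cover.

11

B4, B5 together cover every item (B4 ∪ B5 = {X0, X1, X2, X3, X4, X5, X6, X7, X8}); total cost 4 + 7 = 11.
No covering selection has total cost below 11.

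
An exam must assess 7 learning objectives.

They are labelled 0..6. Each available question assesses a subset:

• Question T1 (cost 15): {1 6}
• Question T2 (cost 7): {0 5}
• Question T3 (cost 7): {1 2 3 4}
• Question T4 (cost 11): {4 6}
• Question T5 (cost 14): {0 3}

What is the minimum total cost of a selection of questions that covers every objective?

T2, T3, T4 together cover every objective (T2 ∪ T3 ∪ T4 = {0, 1, 2, 3, 4, 5, 6}); total cost 7 + 7 + 11 = 25.
No covering selection has total cost below 25.

25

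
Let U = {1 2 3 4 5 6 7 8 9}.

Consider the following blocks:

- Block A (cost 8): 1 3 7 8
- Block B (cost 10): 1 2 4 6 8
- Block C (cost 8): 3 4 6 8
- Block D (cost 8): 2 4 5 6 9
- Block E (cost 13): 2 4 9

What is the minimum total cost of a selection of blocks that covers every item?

A, D together cover every item (A ∪ D = {1, 2, 3, 4, 5, 6, 7, 8, 9}); total cost 8 + 8 = 16.
No covering selection has total cost below 16.

16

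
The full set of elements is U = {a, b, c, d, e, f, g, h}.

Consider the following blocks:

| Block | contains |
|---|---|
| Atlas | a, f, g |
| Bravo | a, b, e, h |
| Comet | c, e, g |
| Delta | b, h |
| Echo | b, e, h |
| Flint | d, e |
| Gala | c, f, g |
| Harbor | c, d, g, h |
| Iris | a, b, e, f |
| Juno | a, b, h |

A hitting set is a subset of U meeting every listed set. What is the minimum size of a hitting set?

Take T = {b, e, g}. Each listed block contains at least one of these, so T is a hitting set of size 3.
The blocks Flint, Gala, Juno are pairwise disjoint, so any hitting set needs a separate element for each — at least 3. Hence 3 is optimal.

3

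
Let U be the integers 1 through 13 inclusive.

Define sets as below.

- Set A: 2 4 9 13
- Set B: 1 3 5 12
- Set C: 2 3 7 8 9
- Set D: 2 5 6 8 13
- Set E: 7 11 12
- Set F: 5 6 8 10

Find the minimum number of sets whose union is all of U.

A and B and E and F together: A ∪ B ∪ E ∪ F = {1, 2, 3, 4, 5, 6, 7, 8, 9, 10, 11, 12, 13} — every element is covered.
Only B contains 1, so B is forced; the remaining 9 elements need at least 3 more sets (each remaining set adds at most 4) — so at least 4 sets are needed, and 4 is optimal.

4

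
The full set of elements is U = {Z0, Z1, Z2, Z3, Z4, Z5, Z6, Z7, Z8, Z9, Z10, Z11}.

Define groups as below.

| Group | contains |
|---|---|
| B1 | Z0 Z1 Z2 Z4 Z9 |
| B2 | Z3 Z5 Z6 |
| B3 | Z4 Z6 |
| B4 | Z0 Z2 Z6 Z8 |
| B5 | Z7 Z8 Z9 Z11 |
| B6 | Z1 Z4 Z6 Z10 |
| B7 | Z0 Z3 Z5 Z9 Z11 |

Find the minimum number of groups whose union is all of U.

4

B1 and B5 and B6 and B7 together: B1 ∪ B5 ∪ B6 ∪ B7 = {Z0, Z1, Z2, Z3, Z4, Z5, Z6, Z7, Z8, Z9, Z10, Z11} — every element is covered.
No 3 of the 7 groups cover everything (all 35 combinations miss at least one element), so 4 is optimal.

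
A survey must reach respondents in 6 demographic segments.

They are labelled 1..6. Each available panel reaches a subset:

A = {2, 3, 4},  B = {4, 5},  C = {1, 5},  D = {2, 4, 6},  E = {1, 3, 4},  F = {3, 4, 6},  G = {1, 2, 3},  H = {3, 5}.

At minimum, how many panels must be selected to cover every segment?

A and C and F together: A ∪ C ∪ F = {1, 2, 3, 4, 5, 6} — every segment is covered.
No 2 of the 8 panels cover everything (all 28 combinations miss at least one segment), so 3 is optimal.

3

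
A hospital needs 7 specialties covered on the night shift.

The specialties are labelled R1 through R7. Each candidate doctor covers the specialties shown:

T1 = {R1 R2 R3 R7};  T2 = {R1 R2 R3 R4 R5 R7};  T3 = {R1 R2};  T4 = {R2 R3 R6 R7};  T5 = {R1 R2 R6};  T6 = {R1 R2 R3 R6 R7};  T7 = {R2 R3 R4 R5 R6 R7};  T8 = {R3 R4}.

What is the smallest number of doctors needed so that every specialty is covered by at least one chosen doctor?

T5 and T7 together: T5 ∪ T7 = {R1, R2, R3, R4, R5, R6, R7} — every specialty is covered.
No single doctor has all 7 specialties (the largest, T2, has 6), so 2 is optimal.

2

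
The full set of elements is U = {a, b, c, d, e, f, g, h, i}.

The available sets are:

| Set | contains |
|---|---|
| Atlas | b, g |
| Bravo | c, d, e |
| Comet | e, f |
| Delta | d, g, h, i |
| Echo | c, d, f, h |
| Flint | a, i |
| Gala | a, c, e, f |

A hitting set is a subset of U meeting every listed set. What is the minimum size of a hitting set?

The 4 elements {a, b, d, e} hit every set.
No choice of 3 elements meets every set, so 4 is the minimum.

4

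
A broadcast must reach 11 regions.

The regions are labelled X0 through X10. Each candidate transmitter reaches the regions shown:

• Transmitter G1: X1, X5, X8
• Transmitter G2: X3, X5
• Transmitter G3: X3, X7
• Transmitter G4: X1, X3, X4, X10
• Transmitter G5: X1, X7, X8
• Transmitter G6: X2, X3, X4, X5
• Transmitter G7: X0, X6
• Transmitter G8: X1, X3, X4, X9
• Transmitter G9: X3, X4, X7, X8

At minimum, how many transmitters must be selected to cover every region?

G4 and G6 and G7 and G8 and G9 together: G4 ∪ G6 ∪ G7 ∪ G8 ∪ G9 = {X0, X1, X2, X3, X4, X5, X6, X7, X8, X9, X10} — every region is covered.
Only G8 contains X9, so G8 is forced; the remaining 7 regions need at least 4 more transmitters (each remaining transmitter adds at most 2) — so at least 5 transmitters are needed, and 5 is optimal.

5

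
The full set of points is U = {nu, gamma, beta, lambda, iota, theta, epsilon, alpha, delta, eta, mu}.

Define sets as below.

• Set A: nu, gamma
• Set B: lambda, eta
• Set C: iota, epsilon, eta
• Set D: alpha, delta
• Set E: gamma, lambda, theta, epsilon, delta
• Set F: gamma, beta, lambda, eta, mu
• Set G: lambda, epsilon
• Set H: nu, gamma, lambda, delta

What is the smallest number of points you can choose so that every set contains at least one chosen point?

4

Take T = {gamma, epsilon, delta, eta}. Each listed set contains at least one of these, so T is a hitting set of size 4.
No choice of 3 points meets every set, so 4 is the minimum.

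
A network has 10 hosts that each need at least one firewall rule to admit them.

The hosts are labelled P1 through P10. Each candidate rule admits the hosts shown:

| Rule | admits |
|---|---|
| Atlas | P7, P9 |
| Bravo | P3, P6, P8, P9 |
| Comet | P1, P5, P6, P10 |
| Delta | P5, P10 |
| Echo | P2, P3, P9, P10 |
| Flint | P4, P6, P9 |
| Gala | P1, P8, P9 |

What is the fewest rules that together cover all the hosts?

5

Take {Atlas, Delta, Echo, Flint, Gala}. Their union is {P1, P2, P3, P4, P5, P6, P7, P8, P9, P10}, which is all 10 hosts.
No 4 of the 7 rules cover everything (all 35 combinations miss at least one host), so 5 is optimal.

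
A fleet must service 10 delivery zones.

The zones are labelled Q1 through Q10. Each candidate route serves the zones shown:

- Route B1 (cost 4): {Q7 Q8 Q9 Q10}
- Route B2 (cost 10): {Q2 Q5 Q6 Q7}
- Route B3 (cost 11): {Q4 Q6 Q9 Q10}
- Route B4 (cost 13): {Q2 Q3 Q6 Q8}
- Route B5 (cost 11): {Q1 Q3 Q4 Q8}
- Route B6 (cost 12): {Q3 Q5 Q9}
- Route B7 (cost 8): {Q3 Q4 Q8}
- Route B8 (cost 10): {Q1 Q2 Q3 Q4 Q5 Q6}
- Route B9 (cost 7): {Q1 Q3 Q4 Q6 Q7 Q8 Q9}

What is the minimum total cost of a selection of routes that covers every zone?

B1, B8 together cover every zone (B1 ∪ B8 = {Q1, Q2, Q3, Q4, Q5, Q6, Q7, Q8, Q9, Q10}); total cost 4 + 10 = 14.
No covering selection has total cost below 14.

14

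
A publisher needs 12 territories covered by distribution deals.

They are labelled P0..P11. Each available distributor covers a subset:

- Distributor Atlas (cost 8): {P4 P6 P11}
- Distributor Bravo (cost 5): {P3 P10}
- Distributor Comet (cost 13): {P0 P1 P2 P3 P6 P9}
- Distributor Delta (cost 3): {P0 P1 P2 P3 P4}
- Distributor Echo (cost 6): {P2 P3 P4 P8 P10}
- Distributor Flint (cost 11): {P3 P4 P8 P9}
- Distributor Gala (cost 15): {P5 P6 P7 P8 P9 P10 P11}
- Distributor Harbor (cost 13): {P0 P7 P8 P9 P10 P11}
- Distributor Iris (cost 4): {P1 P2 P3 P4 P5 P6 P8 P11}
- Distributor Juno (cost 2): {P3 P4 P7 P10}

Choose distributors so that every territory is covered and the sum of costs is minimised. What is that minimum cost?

Harbor, Iris together cover every territory (Harbor ∪ Iris = {P0, P1, P2, P3, P4, P5, P6, P7, P8, P9, P10, P11}); total cost 13 + 4 = 17.
The greedy pick Iris, Juno, Delta, Flint costs 20; no covering selection beats 17.

17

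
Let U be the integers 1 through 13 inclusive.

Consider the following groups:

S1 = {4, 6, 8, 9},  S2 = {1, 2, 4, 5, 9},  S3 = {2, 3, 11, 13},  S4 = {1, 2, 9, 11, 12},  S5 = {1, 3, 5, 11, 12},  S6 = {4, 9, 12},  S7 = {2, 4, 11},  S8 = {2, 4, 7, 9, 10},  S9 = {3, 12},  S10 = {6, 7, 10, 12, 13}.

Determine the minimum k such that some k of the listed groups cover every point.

S1 and S3 and S5 and S8 together: S1 ∪ S3 ∪ S5 ∪ S8 = {1, 2, 3, 4, 5, 6, 7, 8, 9, 10, 11, 12, 13} — every point is covered.
No 3 of the 10 groups cover everything (all 120 combinations miss at least one point), so 4 is optimal.

4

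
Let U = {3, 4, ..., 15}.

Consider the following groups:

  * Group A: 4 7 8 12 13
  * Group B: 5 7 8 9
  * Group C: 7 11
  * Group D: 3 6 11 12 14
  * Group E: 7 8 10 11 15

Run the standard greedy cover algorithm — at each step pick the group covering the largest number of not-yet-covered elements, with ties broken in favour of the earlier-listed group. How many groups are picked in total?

4

Greedy: pick A (covers 5 new) → pick D (covers 4 new) → pick B (covers 2 new) → pick E (covers 2 new). Total picks: 4.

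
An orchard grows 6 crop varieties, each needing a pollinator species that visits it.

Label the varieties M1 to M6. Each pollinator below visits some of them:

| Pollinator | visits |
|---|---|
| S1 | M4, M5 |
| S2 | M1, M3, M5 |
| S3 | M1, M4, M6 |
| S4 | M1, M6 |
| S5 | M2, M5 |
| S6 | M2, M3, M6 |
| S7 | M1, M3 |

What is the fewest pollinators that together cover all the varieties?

S1 and S4 and S6 together: S1 ∪ S4 ∪ S6 = {M1, M2, M3, M4, M5, M6} — every variety is covered.
No 2 of the 7 pollinators cover everything (all 21 combinations miss at least one variety), so 3 is optimal.

3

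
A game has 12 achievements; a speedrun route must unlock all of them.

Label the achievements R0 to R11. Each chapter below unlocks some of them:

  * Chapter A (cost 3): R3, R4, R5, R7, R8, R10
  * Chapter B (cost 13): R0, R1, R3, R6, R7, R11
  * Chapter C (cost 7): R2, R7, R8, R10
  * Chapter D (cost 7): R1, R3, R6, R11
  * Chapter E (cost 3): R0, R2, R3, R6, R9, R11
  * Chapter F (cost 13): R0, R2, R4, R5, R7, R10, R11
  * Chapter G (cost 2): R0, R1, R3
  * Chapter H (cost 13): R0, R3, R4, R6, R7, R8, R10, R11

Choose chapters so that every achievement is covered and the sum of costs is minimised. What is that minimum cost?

A, E, G together cover every achievement (A ∪ E ∪ G = {R0, R1, R2, R3, R4, R5, R6, R7, R8, R9, R10, R11}); total cost 3 + 3 + 2 = 8.
No covering selection has total cost below 8.

8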